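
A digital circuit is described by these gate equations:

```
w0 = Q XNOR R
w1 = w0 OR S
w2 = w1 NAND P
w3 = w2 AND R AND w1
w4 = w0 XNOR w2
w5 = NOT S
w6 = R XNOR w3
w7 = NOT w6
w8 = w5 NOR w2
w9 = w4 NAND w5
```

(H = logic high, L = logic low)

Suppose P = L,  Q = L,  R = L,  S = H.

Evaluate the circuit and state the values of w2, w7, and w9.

w0 = Q XNOR R = L XNOR L = H
w1 = w0 OR S = H OR H = H
w2 = w1 NAND P = H NAND L = H
w3 = w2 AND R AND w1 = H AND L AND H = L
w4 = w0 XNOR w2 = H XNOR H = H
w5 = NOT S = NOT H = L
w6 = R XNOR w3 = L XNOR L = H
w7 = NOT w6 = NOT H = L
w9 = w4 NAND w5 = H NAND L = H

w2 = H, w7 = L, w9 = H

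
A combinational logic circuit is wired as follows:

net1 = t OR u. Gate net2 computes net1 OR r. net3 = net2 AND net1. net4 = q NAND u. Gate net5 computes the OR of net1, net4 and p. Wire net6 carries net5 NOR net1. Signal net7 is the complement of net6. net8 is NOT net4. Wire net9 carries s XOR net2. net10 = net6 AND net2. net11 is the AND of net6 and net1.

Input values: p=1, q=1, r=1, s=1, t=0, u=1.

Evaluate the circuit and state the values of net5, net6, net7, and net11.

net5 = 1; net6 = 0; net7 = 1; net11 = 0

net1 = t OR u = 0 OR 1 = 1
net4 = q NAND u = 1 NAND 1 = 0
net5 = net1 OR net4 OR p = 1 OR 0 OR 1 = 1
net6 = net5 NOR net1 = 1 NOR 1 = 0
net7 = NOT net6 = NOT 0 = 1
net11 = net6 AND net1 = 0 AND 1 = 0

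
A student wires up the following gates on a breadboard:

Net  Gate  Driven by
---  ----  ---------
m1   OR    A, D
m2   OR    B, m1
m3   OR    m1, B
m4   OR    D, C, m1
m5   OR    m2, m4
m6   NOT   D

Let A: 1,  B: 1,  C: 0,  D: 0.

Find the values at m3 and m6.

m3 = 1  m6 = 1

m1 = A OR D = 1 OR 0 = 1
m3 = m1 OR B = 1 OR 1 = 1
m6 = NOT D = NOT 0 = 1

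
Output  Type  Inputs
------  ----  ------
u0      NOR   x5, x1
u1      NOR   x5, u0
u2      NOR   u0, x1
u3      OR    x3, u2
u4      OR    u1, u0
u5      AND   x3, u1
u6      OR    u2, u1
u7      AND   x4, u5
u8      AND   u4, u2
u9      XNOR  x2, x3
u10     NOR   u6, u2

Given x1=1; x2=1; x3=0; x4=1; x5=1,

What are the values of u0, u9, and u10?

u0 = 0, u9 = 0, u10 = 1

u0 = x5 NOR x1 = 1 NOR 1 = 0
u1 = x5 NOR u0 = 1 NOR 0 = 0
u2 = u0 NOR x1 = 0 NOR 1 = 0
u6 = u2 OR u1 = 0 OR 0 = 0
u9 = x2 XNOR x3 = 1 XNOR 0 = 0
u10 = u6 NOR u2 = 0 NOR 0 = 1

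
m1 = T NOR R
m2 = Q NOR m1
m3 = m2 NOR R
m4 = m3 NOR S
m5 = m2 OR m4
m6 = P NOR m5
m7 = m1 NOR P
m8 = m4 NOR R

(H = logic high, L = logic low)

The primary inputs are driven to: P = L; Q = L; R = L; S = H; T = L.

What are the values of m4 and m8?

m1 = T NOR R = L NOR L = H
m2 = Q NOR m1 = L NOR H = L
m3 = m2 NOR R = L NOR L = H
m4 = m3 NOR S = H NOR H = L
m8 = m4 NOR R = L NOR L = H

m4 = L, m8 = H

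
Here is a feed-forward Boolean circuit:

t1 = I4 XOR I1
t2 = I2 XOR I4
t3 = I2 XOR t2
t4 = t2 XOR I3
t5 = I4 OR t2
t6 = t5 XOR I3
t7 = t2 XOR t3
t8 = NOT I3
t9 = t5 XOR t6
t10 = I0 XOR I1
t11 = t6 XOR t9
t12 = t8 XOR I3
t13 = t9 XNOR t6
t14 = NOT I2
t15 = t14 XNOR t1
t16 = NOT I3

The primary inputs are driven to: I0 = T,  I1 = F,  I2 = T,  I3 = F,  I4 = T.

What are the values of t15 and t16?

t15 = F; t16 = T

t1 = I4 XOR I1 = T XOR F = T
t14 = NOT I2 = NOT T = F
t15 = t14 XNOR t1 = F XNOR T = F
t16 = NOT I3 = NOT F = T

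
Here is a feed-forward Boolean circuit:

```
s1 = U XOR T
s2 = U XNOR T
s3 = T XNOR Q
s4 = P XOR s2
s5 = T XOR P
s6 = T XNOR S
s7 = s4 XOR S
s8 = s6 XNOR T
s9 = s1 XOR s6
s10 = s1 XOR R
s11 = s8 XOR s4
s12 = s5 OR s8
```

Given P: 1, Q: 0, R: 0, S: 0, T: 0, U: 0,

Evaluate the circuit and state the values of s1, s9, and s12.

s1 = U XOR T = 0 XOR 0 = 0
s5 = T XOR P = 0 XOR 1 = 1
s6 = T XNOR S = 0 XNOR 0 = 1
s8 = s6 XNOR T = 1 XNOR 0 = 0
s9 = s1 XOR s6 = 0 XOR 1 = 1
s12 = s5 OR s8 = 1 OR 0 = 1

s1 = 0, s9 = 1, s12 = 1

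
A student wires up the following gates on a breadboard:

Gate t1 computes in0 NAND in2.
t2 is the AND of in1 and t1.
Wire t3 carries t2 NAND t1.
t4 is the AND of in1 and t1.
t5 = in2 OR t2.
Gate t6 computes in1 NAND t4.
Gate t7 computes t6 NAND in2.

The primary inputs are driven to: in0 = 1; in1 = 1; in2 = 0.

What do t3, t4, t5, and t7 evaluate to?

t3 = 0, t4 = 1, t5 = 1, t7 = 1

t1 = in0 NAND in2 = 1 NAND 0 = 1
t2 = in1 AND t1 = 1 AND 1 = 1
t3 = t2 NAND t1 = 1 NAND 1 = 0
t4 = in1 AND t1 = 1 AND 1 = 1
t5 = in2 OR t2 = 0 OR 1 = 1
t6 = in1 NAND t4 = 1 NAND 1 = 0
t7 = t6 NAND in2 = 0 NAND 0 = 1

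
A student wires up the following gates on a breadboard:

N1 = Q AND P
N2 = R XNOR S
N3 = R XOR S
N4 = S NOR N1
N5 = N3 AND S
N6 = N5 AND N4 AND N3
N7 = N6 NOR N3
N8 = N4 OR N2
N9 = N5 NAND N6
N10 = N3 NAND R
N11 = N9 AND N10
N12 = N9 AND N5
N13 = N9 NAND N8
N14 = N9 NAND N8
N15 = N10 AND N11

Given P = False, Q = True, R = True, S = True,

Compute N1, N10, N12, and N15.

N1 = False; N10 = True; N12 = False; N15 = True

N1 = Q AND P = True AND False = False
N3 = R XOR S = True XOR True = False
N4 = S NOR N1 = True NOR False = False
N5 = N3 AND S = False AND True = False
N6 = N5 AND N4 AND N3 = False AND False AND False = False
N9 = N5 NAND N6 = False NAND False = True
N10 = N3 NAND R = False NAND True = True
N11 = N9 AND N10 = True AND True = True
N12 = N9 AND N5 = True AND False = False
N15 = N10 AND N11 = True AND True = True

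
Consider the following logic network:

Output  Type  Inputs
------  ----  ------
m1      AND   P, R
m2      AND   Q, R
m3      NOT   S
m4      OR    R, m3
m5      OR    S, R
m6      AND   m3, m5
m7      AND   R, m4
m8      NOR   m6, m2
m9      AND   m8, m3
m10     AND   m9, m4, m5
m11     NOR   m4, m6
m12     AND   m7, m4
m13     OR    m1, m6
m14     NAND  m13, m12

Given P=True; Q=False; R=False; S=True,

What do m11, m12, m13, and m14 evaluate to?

m1 = P AND R = True AND False = False
m3 = NOT S = NOT True = False
m4 = R OR m3 = False OR False = False
m5 = S OR R = True OR False = True
m6 = m3 AND m5 = False AND True = False
m7 = R AND m4 = False AND False = False
m11 = m4 NOR m6 = False NOR False = True
m12 = m7 AND m4 = False AND False = False
m13 = m1 OR m6 = False OR False = False
m14 = m13 NAND m12 = False NAND False = True

m11 = True; m12 = False; m13 = False; m14 = True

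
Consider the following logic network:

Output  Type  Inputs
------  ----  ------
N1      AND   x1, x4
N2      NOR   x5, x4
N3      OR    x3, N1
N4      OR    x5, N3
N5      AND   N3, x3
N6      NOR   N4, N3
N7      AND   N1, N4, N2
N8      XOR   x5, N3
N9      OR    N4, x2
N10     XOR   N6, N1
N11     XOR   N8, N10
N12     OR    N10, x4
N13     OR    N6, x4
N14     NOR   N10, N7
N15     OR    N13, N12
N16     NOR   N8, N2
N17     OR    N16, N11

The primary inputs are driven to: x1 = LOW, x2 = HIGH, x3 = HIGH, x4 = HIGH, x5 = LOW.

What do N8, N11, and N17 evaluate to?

N8 = HIGH, N11 = HIGH, N17 = HIGH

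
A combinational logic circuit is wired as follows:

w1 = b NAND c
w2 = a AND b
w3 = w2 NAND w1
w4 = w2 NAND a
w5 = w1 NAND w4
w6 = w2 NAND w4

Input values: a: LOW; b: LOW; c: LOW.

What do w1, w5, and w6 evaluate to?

w1 = b NAND c = LOW NAND LOW = HIGH
w2 = a AND b = LOW AND LOW = LOW
w4 = w2 NAND a = LOW NAND LOW = HIGH
w5 = w1 NAND w4 = HIGH NAND HIGH = LOW
w6 = w2 NAND w4 = LOW NAND HIGH = HIGH

w1 = HIGH, w5 = LOW, w6 = HIGH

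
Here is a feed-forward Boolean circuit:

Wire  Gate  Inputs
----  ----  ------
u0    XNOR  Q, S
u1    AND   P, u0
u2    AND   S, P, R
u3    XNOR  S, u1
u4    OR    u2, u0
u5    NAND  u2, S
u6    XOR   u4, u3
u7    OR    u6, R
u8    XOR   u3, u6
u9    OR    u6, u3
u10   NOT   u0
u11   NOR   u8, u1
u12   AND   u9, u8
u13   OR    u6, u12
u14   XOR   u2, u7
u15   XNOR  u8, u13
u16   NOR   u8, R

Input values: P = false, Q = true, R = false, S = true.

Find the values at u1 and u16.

u1 = false  u16 = false

u0 = Q XNOR S = true XNOR true = true
u1 = P AND u0 = false AND true = false
u2 = S AND P AND R = true AND false AND false = false
u3 = S XNOR u1 = true XNOR false = false
u4 = u2 OR u0 = false OR true = true
u6 = u4 XOR u3 = true XOR false = true
u8 = u3 XOR u6 = false XOR true = true
u16 = u8 NOR R = true NOR false = false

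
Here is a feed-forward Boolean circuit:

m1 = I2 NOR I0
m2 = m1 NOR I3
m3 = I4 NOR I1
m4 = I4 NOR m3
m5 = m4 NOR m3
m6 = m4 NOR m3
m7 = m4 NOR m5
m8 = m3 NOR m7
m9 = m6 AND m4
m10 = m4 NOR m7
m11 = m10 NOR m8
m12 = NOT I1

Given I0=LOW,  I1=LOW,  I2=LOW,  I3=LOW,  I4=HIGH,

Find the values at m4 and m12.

m3 = I4 NOR I1 = HIGH NOR LOW = LOW
m4 = I4 NOR m3 = HIGH NOR LOW = LOW
m12 = NOT I1 = NOT LOW = HIGH

m4 = LOW  m12 = HIGH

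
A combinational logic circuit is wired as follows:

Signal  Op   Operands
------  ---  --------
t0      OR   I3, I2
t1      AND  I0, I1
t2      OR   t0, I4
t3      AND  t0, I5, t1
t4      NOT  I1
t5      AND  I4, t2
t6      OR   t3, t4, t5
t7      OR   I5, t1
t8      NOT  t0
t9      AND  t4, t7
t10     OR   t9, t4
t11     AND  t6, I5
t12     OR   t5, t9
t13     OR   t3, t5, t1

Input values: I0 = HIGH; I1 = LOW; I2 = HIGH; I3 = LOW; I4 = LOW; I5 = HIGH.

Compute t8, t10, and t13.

t0 = I3 OR I2 = LOW OR HIGH = HIGH
t1 = I0 AND I1 = HIGH AND LOW = LOW
t2 = t0 OR I4 = HIGH OR LOW = HIGH
t3 = t0 AND I5 AND t1 = HIGH AND HIGH AND LOW = LOW
t4 = NOT I1 = NOT LOW = HIGH
t5 = I4 AND t2 = LOW AND HIGH = LOW
t7 = I5 OR t1 = HIGH OR LOW = HIGH
t8 = NOT t0 = NOT HIGH = LOW
t9 = t4 AND t7 = HIGH AND HIGH = HIGH
t10 = t9 OR t4 = HIGH OR HIGH = HIGH
t13 = t3 OR t5 OR t1 = LOW OR LOW OR LOW = LOW

t8 = LOW, t10 = HIGH, t13 = LOW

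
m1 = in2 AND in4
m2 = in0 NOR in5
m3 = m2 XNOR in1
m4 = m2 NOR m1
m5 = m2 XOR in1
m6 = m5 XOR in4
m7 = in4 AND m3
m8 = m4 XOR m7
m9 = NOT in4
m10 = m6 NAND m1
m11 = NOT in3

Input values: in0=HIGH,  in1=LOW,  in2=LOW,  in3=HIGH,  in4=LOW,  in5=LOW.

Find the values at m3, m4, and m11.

m3 = HIGH, m4 = HIGH, m11 = LOW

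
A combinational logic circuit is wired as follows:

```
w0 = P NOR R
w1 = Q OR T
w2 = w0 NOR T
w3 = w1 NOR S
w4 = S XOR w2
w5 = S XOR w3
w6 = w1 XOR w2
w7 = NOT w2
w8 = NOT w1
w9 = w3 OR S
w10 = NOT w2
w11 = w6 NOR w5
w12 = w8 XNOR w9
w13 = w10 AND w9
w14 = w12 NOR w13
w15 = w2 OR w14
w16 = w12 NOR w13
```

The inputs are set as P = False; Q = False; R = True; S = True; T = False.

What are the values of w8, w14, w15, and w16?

w0 = P NOR R = False NOR True = False
w1 = Q OR T = False OR False = False
w2 = w0 NOR T = False NOR False = True
w3 = w1 NOR S = False NOR True = False
w8 = NOT w1 = NOT False = True
w9 = w3 OR S = False OR True = True
w10 = NOT w2 = NOT True = False
w12 = w8 XNOR w9 = True XNOR True = True
w13 = w10 AND w9 = False AND True = False
w14 = w12 NOR w13 = True NOR False = False
w15 = w2 OR w14 = True OR False = True
w16 = w12 NOR w13 = True NOR False = False

w8 = True  w14 = False  w15 = True  w16 = False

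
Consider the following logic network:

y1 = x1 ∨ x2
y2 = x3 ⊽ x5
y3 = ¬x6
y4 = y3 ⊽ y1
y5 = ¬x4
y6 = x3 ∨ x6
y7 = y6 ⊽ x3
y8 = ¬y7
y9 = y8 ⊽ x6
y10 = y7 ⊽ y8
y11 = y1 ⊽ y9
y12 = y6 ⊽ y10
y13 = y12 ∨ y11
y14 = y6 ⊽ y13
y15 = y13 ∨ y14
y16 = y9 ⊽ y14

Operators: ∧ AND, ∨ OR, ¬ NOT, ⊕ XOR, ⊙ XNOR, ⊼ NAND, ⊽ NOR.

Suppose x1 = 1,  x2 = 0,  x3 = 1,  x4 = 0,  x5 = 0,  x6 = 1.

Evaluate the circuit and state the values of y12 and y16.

y12 = 0, y16 = 1

y1 = x1 OR x2 = 1 OR 0 = 1
y6 = x3 OR x6 = 1 OR 1 = 1
y7 = y6 NOR x3 = 1 NOR 1 = 0
y8 = NOT y7 = NOT 0 = 1
y9 = y8 NOR x6 = 1 NOR 1 = 0
y10 = y7 NOR y8 = 0 NOR 1 = 0
y11 = y1 NOR y9 = 1 NOR 0 = 0
y12 = y6 NOR y10 = 1 NOR 0 = 0
y13 = y12 OR y11 = 0 OR 0 = 0
y14 = y6 NOR y13 = 1 NOR 0 = 0
y16 = y9 NOR y14 = 0 NOR 0 = 1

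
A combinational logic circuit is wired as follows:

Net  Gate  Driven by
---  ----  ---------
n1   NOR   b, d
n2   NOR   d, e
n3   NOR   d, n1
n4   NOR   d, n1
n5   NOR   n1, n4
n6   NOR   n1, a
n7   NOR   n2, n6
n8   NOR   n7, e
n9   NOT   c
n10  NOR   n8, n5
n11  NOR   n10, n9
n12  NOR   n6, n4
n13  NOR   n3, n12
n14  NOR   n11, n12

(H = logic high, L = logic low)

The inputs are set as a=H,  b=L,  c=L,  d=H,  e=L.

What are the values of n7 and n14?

n7 = H  n14 = L

n1 = b NOR d = L NOR H = L
n2 = d NOR e = H NOR L = L
n4 = d NOR n1 = H NOR L = L
n5 = n1 NOR n4 = L NOR L = H
n6 = n1 NOR a = L NOR H = L
n7 = n2 NOR n6 = L NOR L = H
n8 = n7 NOR e = H NOR L = L
n9 = NOT c = NOT L = H
n10 = n8 NOR n5 = L NOR H = L
n11 = n10 NOR n9 = L NOR H = L
n12 = n6 NOR n4 = L NOR L = H
n14 = n11 NOR n12 = L NOR H = L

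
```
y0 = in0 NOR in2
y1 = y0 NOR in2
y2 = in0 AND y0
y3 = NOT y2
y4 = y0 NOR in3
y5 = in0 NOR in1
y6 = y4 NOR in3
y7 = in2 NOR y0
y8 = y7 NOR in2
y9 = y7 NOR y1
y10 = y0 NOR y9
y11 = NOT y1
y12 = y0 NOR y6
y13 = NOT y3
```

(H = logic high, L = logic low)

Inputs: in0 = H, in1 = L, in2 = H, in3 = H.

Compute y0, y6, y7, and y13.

y0 = L  y6 = L  y7 = L  y13 = L

y0 = in0 NOR in2 = H NOR H = L
y2 = in0 AND y0 = H AND L = L
y3 = NOT y2 = NOT L = H
y4 = y0 NOR in3 = L NOR H = L
y6 = y4 NOR in3 = L NOR H = L
y7 = in2 NOR y0 = H NOR L = L
y13 = NOT y3 = NOT H = L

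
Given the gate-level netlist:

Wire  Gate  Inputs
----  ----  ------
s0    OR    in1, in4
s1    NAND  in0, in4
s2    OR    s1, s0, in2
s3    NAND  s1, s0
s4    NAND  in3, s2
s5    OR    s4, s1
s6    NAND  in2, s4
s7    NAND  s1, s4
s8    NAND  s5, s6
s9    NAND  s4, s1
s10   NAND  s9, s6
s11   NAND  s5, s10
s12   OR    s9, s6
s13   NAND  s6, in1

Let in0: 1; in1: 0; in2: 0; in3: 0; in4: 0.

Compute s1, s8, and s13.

s0 = in1 OR in4 = 0 OR 0 = 0
s1 = in0 NAND in4 = 1 NAND 0 = 1
s2 = s1 OR s0 OR in2 = 1 OR 0 OR 0 = 1
s4 = in3 NAND s2 = 0 NAND 1 = 1
s5 = s4 OR s1 = 1 OR 1 = 1
s6 = in2 NAND s4 = 0 NAND 1 = 1
s8 = s5 NAND s6 = 1 NAND 1 = 0
s13 = s6 NAND in1 = 1 NAND 0 = 1

s1 = 1; s8 = 0; s13 = 1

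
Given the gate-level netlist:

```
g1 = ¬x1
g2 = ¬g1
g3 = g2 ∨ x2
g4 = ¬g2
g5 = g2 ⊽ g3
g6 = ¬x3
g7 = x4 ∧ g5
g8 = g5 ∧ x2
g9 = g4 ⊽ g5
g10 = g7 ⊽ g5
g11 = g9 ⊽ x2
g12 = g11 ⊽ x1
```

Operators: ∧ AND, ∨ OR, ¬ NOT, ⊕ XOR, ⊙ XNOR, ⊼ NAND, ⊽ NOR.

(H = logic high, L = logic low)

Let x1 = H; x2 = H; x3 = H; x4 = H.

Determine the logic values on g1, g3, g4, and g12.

g1 = L; g3 = H; g4 = L; g12 = L

g1 = NOT x1 = NOT H = L
g2 = NOT g1 = NOT L = H
g3 = g2 OR x2 = H OR H = H
g4 = NOT g2 = NOT H = L
g5 = g2 NOR g3 = H NOR H = L
g9 = g4 NOR g5 = L NOR L = H
g11 = g9 NOR x2 = H NOR H = L
g12 = g11 NOR x1 = L NOR H = L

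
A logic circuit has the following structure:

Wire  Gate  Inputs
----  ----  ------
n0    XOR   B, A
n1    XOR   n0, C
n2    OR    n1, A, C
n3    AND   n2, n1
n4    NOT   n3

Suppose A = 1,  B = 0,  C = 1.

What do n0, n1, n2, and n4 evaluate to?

n0 = 1, n1 = 0, n2 = 1, n4 = 1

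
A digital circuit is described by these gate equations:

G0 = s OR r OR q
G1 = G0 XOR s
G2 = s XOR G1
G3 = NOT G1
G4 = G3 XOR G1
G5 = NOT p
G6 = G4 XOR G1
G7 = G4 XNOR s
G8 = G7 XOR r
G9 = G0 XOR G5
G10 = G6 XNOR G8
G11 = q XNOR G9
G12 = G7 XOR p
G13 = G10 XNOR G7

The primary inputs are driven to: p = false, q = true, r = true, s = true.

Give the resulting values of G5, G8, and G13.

G5 = true, G8 = false, G13 = false

G0 = s OR r OR q = true OR true OR true = true
G1 = G0 XOR s = true XOR true = false
G3 = NOT G1 = NOT false = true
G4 = G3 XOR G1 = true XOR false = true
G5 = NOT p = NOT false = true
G6 = G4 XOR G1 = true XOR false = true
G7 = G4 XNOR s = true XNOR true = true
G8 = G7 XOR r = true XOR true = false
G10 = G6 XNOR G8 = true XNOR false = false
G13 = G10 XNOR G7 = false XNOR true = false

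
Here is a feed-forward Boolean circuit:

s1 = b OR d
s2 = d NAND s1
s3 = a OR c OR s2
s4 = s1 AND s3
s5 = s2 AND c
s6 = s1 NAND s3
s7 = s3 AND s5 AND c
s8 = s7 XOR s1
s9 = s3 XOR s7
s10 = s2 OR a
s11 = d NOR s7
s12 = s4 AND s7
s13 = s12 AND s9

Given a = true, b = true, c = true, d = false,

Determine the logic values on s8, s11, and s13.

s8 = false; s11 = false; s13 = false

s1 = b OR d = true OR false = true
s2 = d NAND s1 = false NAND true = true
s3 = a OR c OR s2 = true OR true OR true = true
s4 = s1 AND s3 = true AND true = true
s5 = s2 AND c = true AND true = true
s7 = s3 AND s5 AND c = true AND true AND true = true
s8 = s7 XOR s1 = true XOR true = false
s9 = s3 XOR s7 = true XOR true = false
s11 = d NOR s7 = false NOR true = false
s12 = s4 AND s7 = true AND true = true
s13 = s12 AND s9 = true AND false = false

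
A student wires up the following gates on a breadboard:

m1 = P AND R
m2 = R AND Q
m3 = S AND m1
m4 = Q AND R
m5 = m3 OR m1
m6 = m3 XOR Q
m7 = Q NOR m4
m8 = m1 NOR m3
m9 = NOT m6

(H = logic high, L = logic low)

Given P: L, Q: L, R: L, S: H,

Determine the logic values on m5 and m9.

m5 = L; m9 = H

m1 = P AND R = L AND L = L
m3 = S AND m1 = H AND L = L
m5 = m3 OR m1 = L OR L = L
m6 = m3 XOR Q = L XOR L = L
m9 = NOT m6 = NOT L = H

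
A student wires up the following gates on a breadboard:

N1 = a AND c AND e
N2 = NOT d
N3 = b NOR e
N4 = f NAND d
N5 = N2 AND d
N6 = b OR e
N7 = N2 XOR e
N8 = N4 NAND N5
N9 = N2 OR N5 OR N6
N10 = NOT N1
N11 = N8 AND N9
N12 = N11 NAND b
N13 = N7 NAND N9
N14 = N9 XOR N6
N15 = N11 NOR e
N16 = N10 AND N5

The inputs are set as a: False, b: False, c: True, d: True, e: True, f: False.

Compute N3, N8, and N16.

N1 = a AND c AND e = False AND True AND True = False
N2 = NOT d = NOT True = False
N3 = b NOR e = False NOR True = False
N4 = f NAND d = False NAND True = True
N5 = N2 AND d = False AND True = False
N8 = N4 NAND N5 = True NAND False = True
N10 = NOT N1 = NOT False = True
N16 = N10 AND N5 = True AND False = False

N3 = False, N8 = True, N16 = False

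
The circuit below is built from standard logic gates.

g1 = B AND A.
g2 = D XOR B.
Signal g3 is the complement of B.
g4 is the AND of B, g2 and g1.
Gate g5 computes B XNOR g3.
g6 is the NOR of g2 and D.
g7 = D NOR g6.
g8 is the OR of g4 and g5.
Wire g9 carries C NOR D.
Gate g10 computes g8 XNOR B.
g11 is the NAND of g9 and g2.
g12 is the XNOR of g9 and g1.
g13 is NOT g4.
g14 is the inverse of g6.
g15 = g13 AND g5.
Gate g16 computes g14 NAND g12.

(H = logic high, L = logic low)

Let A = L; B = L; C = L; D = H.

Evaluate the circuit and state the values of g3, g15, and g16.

g3 = H, g15 = L, g16 = L

g1 = B AND A = L AND L = L
g2 = D XOR B = H XOR L = H
g3 = NOT B = NOT L = H
g4 = B AND g2 AND g1 = L AND H AND L = L
g5 = B XNOR g3 = L XNOR H = L
g6 = g2 NOR D = H NOR H = L
g9 = C NOR D = L NOR H = L
g12 = g9 XNOR g1 = L XNOR L = H
g13 = NOT g4 = NOT L = H
g14 = NOT g6 = NOT L = H
g15 = g13 AND g5 = H AND L = L
g16 = g14 NAND g12 = H NAND H = L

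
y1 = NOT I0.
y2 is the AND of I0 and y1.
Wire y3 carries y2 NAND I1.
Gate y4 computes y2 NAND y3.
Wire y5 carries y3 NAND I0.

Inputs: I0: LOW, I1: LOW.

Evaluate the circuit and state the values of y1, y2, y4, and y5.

y1 = NOT I0 = NOT LOW = HIGH
y2 = I0 AND y1 = LOW AND HIGH = LOW
y3 = y2 NAND I1 = LOW NAND LOW = HIGH
y4 = y2 NAND y3 = LOW NAND HIGH = HIGH
y5 = y3 NAND I0 = HIGH NAND LOW = HIGH

y1 = HIGH, y2 = LOW, y4 = HIGH, y5 = HIGH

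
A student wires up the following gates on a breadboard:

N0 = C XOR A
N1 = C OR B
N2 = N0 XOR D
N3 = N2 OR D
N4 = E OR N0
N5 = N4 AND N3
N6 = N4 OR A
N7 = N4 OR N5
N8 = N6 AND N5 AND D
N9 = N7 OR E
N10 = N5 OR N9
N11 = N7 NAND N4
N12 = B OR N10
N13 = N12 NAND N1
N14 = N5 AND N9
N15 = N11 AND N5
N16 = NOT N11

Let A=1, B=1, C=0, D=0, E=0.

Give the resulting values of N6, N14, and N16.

N0 = C XOR A = 0 XOR 1 = 1
N2 = N0 XOR D = 1 XOR 0 = 1
N3 = N2 OR D = 1 OR 0 = 1
N4 = E OR N0 = 0 OR 1 = 1
N5 = N4 AND N3 = 1 AND 1 = 1
N6 = N4 OR A = 1 OR 1 = 1
N7 = N4 OR N5 = 1 OR 1 = 1
N9 = N7 OR E = 1 OR 0 = 1
N11 = N7 NAND N4 = 1 NAND 1 = 0
N14 = N5 AND N9 = 1 AND 1 = 1
N16 = NOT N11 = NOT 0 = 1

N6 = 1, N14 = 1, N16 = 1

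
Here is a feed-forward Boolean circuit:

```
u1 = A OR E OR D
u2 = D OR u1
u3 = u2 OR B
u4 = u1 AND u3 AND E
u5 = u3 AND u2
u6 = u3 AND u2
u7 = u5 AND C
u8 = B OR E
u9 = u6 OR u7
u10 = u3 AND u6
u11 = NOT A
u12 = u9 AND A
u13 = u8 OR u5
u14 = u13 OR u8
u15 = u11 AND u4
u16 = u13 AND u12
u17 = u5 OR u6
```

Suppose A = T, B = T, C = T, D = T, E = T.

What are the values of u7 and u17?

u1 = A OR E OR D = T OR T OR T = T
u2 = D OR u1 = T OR T = T
u3 = u2 OR B = T OR T = T
u5 = u3 AND u2 = T AND T = T
u6 = u3 AND u2 = T AND T = T
u7 = u5 AND C = T AND T = T
u17 = u5 OR u6 = T OR T = T

u7 = T, u17 = T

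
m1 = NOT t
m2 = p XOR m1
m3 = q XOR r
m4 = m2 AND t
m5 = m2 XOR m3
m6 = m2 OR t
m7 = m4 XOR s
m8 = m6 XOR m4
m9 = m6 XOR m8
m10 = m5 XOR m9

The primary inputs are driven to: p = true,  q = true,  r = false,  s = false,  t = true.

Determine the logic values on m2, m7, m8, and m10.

m1 = NOT t = NOT true = false
m2 = p XOR m1 = true XOR false = true
m3 = q XOR r = true XOR false = true
m4 = m2 AND t = true AND true = true
m5 = m2 XOR m3 = true XOR true = false
m6 = m2 OR t = true OR true = true
m7 = m4 XOR s = true XOR false = true
m8 = m6 XOR m4 = true XOR true = false
m9 = m6 XOR m8 = true XOR false = true
m10 = m5 XOR m9 = false XOR true = true

m2 = true; m7 = true; m8 = false; m10 = true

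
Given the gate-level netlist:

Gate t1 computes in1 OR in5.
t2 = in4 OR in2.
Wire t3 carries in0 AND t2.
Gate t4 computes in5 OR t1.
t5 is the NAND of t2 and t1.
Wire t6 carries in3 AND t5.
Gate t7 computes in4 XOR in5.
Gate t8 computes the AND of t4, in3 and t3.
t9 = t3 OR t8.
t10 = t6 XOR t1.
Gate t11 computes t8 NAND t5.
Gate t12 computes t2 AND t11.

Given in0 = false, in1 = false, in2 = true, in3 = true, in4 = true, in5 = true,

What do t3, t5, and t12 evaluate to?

t3 = false, t5 = false, t12 = true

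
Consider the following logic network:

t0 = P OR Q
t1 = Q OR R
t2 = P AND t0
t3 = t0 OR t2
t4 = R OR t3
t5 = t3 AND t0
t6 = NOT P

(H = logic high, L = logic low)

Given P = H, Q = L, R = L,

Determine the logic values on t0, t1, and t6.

t0 = P OR Q = H OR L = H
t1 = Q OR R = L OR L = L
t6 = NOT P = NOT H = L

t0 = H  t1 = L  t6 = L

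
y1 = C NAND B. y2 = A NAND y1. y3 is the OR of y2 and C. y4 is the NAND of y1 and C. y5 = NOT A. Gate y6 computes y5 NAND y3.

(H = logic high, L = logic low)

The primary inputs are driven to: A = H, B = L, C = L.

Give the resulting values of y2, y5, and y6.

y2 = L, y5 = L, y6 = H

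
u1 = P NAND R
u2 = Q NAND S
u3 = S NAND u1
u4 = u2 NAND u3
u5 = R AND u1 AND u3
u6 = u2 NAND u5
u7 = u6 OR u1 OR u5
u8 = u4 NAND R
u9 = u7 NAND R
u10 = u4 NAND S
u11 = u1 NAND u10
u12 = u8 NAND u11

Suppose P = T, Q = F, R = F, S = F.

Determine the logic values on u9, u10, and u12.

u1 = P NAND R = T NAND F = T
u2 = Q NAND S = F NAND F = T
u3 = S NAND u1 = F NAND T = T
u4 = u2 NAND u3 = T NAND T = F
u5 = R AND u1 AND u3 = F AND T AND T = F
u6 = u2 NAND u5 = T NAND F = T
u7 = u6 OR u1 OR u5 = T OR T OR F = T
u8 = u4 NAND R = F NAND F = T
u9 = u7 NAND R = T NAND F = T
u10 = u4 NAND S = F NAND F = T
u11 = u1 NAND u10 = T NAND T = F
u12 = u8 NAND u11 = T NAND F = T

u9 = T, u10 = T, u12 = T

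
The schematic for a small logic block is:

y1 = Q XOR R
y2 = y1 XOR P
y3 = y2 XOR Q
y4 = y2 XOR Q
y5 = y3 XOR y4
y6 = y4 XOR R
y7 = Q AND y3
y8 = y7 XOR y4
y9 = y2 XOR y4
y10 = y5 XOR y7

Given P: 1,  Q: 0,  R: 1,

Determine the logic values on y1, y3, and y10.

y1 = 1, y3 = 0, y10 = 0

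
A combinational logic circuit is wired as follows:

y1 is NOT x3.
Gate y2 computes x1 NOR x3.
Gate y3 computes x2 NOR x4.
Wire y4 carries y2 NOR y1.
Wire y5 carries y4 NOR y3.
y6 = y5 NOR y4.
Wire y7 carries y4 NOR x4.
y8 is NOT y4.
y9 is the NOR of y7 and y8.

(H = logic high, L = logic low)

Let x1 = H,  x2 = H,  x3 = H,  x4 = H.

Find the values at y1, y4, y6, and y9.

y1 = L, y4 = H, y6 = L, y9 = H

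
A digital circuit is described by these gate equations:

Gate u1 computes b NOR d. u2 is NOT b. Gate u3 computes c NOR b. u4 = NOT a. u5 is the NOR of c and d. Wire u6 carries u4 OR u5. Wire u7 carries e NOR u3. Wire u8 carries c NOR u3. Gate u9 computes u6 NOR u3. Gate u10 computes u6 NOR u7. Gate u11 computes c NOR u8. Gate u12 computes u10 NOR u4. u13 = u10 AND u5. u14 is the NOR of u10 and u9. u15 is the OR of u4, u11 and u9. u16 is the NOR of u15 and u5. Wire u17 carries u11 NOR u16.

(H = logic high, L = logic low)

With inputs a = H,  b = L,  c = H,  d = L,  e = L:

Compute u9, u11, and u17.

u3 = c NOR b = H NOR L = L
u4 = NOT a = NOT H = L
u5 = c NOR d = H NOR L = L
u6 = u4 OR u5 = L OR L = L
u8 = c NOR u3 = H NOR L = L
u9 = u6 NOR u3 = L NOR L = H
u11 = c NOR u8 = H NOR L = L
u15 = u4 OR u11 OR u9 = L OR L OR H = H
u16 = u15 NOR u5 = H NOR L = L
u17 = u11 NOR u16 = L NOR L = H

u9 = H  u11 = L  u17 = H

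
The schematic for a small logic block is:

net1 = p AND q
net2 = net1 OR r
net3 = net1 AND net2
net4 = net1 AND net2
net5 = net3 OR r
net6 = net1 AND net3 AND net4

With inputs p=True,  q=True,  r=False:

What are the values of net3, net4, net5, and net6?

net3 = True; net4 = True; net5 = True; net6 = True

net1 = p AND q = True AND True = True
net2 = net1 OR r = True OR False = True
net3 = net1 AND net2 = True AND True = True
net4 = net1 AND net2 = True AND True = True
net5 = net3 OR r = True OR False = True
net6 = net1 AND net3 AND net4 = True AND True AND True = True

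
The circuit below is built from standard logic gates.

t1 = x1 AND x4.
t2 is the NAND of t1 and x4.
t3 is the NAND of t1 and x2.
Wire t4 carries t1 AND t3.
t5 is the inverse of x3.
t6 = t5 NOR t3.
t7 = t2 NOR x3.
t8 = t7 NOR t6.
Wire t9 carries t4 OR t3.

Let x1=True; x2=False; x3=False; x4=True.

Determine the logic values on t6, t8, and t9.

t6 = False, t8 = False, t9 = True

t1 = x1 AND x4 = True AND True = True
t2 = t1 NAND x4 = True NAND True = False
t3 = t1 NAND x2 = True NAND False = True
t4 = t1 AND t3 = True AND True = True
t5 = NOT x3 = NOT False = True
t6 = t5 NOR t3 = True NOR True = False
t7 = t2 NOR x3 = False NOR False = True
t8 = t7 NOR t6 = True NOR False = False
t9 = t4 OR t3 = True OR True = True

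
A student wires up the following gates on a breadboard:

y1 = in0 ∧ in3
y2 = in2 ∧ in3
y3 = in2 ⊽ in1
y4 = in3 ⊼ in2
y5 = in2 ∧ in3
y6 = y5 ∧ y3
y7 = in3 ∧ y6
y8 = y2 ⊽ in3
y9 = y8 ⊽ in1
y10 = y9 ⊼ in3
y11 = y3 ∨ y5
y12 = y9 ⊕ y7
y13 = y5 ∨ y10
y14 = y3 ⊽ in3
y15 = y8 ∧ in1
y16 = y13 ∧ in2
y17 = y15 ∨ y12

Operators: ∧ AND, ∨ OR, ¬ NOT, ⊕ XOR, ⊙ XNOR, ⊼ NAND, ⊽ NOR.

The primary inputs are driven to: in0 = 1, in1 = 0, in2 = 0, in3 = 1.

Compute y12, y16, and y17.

y2 = in2 AND in3 = 0 AND 1 = 0
y3 = in2 NOR in1 = 0 NOR 0 = 1
y5 = in2 AND in3 = 0 AND 1 = 0
y6 = y5 AND y3 = 0 AND 1 = 0
y7 = in3 AND y6 = 1 AND 0 = 0
y8 = y2 NOR in3 = 0 NOR 1 = 0
y9 = y8 NOR in1 = 0 NOR 0 = 1
y10 = y9 NAND in3 = 1 NAND 1 = 0
y12 = y9 XOR y7 = 1 XOR 0 = 1
y13 = y5 OR y10 = 0 OR 0 = 0
y15 = y8 AND in1 = 0 AND 0 = 0
y16 = y13 AND in2 = 0 AND 0 = 0
y17 = y15 OR y12 = 0 OR 1 = 1

y12 = 1; y16 = 0; y17 = 1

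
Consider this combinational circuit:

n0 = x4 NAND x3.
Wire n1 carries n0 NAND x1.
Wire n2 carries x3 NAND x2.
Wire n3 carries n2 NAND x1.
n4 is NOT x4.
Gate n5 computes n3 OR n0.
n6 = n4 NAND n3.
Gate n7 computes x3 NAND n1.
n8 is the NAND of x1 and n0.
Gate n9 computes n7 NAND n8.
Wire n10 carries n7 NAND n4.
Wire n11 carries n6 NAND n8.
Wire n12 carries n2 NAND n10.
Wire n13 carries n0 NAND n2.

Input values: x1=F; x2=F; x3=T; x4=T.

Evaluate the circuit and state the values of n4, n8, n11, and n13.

n4 = F, n8 = T, n11 = F, n13 = T

n0 = x4 NAND x3 = T NAND T = F
n2 = x3 NAND x2 = T NAND F = T
n3 = n2 NAND x1 = T NAND F = T
n4 = NOT x4 = NOT T = F
n6 = n4 NAND n3 = F NAND T = T
n8 = x1 NAND n0 = F NAND F = T
n11 = n6 NAND n8 = T NAND T = F
n13 = n0 NAND n2 = F NAND T = T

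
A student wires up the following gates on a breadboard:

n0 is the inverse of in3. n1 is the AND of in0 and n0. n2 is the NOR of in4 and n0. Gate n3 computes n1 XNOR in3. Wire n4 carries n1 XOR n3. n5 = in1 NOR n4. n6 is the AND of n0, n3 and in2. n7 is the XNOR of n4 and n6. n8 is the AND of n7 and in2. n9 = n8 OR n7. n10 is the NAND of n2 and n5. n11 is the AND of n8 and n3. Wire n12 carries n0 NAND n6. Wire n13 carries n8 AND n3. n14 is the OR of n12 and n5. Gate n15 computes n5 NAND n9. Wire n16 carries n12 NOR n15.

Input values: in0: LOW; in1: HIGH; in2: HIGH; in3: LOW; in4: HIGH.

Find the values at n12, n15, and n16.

n0 = NOT in3 = NOT LOW = HIGH
n1 = in0 AND n0 = LOW AND HIGH = LOW
n3 = n1 XNOR in3 = LOW XNOR LOW = HIGH
n4 = n1 XOR n3 = LOW XOR HIGH = HIGH
n5 = in1 NOR n4 = HIGH NOR HIGH = LOW
n6 = n0 AND n3 AND in2 = HIGH AND HIGH AND HIGH = HIGH
n7 = n4 XNOR n6 = HIGH XNOR HIGH = HIGH
n8 = n7 AND in2 = HIGH AND HIGH = HIGH
n9 = n8 OR n7 = HIGH OR HIGH = HIGH
n12 = n0 NAND n6 = HIGH NAND HIGH = LOW
n15 = n5 NAND n9 = LOW NAND HIGH = HIGH
n16 = n12 NOR n15 = LOW NOR HIGH = LOW

n12 = LOW  n15 = HIGH  n16 = LOW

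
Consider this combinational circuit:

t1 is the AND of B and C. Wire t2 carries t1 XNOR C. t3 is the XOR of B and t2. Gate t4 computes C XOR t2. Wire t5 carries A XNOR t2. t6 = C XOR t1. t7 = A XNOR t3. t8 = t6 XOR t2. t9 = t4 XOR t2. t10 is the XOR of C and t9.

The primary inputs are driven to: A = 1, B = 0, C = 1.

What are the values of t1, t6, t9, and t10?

t1 = 0, t6 = 1, t9 = 1, t10 = 0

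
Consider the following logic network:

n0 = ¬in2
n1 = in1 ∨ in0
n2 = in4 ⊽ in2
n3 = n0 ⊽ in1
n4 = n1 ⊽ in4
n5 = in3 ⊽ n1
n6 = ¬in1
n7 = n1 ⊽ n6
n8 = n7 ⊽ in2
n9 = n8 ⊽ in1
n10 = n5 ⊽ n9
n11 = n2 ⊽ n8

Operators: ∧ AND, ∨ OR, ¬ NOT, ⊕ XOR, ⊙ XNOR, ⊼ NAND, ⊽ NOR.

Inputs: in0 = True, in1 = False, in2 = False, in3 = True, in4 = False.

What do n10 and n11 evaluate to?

n1 = in1 OR in0 = False OR True = True
n2 = in4 NOR in2 = False NOR False = True
n5 = in3 NOR n1 = True NOR True = False
n6 = NOT in1 = NOT False = True
n7 = n1 NOR n6 = True NOR True = False
n8 = n7 NOR in2 = False NOR False = True
n9 = n8 NOR in1 = True NOR False = False
n10 = n5 NOR n9 = False NOR False = True
n11 = n2 NOR n8 = True NOR True = False

n10 = True  n11 = False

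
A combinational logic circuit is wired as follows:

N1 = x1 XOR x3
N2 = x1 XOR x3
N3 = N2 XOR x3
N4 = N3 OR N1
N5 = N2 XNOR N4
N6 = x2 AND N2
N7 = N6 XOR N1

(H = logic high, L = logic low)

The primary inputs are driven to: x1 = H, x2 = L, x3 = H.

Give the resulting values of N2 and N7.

N1 = x1 XOR x3 = H XOR H = L
N2 = x1 XOR x3 = H XOR H = L
N6 = x2 AND N2 = L AND L = L
N7 = N6 XOR N1 = L XOR L = L

N2 = L, N7 = L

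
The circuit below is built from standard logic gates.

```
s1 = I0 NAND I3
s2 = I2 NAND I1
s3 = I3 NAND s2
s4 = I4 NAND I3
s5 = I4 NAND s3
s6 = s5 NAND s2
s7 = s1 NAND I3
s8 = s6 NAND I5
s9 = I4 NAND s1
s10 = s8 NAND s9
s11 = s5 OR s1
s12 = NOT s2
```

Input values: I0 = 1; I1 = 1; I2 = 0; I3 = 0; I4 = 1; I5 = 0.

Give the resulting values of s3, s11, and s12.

s3 = 1, s11 = 1, s12 = 0

s1 = I0 NAND I3 = 1 NAND 0 = 1
s2 = I2 NAND I1 = 0 NAND 1 = 1
s3 = I3 NAND s2 = 0 NAND 1 = 1
s5 = I4 NAND s3 = 1 NAND 1 = 0
s11 = s5 OR s1 = 0 OR 1 = 1
s12 = NOT s2 = NOT 1 = 0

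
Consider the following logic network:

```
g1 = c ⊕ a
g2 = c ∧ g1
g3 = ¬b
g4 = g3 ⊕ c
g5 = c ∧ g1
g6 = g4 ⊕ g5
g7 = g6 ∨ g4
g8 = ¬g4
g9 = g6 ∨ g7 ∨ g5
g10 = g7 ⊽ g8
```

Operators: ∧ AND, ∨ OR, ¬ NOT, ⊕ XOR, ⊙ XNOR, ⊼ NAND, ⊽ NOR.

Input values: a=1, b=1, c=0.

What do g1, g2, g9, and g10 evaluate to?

g1 = c XOR a = 0 XOR 1 = 1
g2 = c AND g1 = 0 AND 1 = 0
g3 = NOT b = NOT 1 = 0
g4 = g3 XOR c = 0 XOR 0 = 0
g5 = c AND g1 = 0 AND 1 = 0
g6 = g4 XOR g5 = 0 XOR 0 = 0
g7 = g6 OR g4 = 0 OR 0 = 0
g8 = NOT g4 = NOT 0 = 1
g9 = g6 OR g7 OR g5 = 0 OR 0 OR 0 = 0
g10 = g7 NOR g8 = 0 NOR 1 = 0

g1 = 1, g2 = 0, g9 = 0, g10 = 0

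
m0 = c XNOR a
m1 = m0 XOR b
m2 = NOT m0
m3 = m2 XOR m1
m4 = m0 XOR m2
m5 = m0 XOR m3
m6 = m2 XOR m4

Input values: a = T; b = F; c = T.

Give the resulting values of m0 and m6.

m0 = T; m6 = T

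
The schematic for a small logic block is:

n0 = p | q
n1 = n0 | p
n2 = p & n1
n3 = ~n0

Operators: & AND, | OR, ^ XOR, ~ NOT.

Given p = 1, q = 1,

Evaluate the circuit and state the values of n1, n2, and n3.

n1 = 1, n2 = 1, n3 = 0

n0 = p OR q = 1 OR 1 = 1
n1 = n0 OR p = 1 OR 1 = 1
n2 = p AND n1 = 1 AND 1 = 1
n3 = NOT n0 = NOT 1 = 0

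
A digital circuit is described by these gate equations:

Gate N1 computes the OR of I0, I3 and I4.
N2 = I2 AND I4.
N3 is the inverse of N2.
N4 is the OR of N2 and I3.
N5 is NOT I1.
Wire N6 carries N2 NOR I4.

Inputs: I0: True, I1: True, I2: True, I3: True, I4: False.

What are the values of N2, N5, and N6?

N2 = False  N5 = False  N6 = True

N2 = I2 AND I4 = True AND False = False
N5 = NOT I1 = NOT True = False
N6 = N2 NOR I4 = False NOR False = True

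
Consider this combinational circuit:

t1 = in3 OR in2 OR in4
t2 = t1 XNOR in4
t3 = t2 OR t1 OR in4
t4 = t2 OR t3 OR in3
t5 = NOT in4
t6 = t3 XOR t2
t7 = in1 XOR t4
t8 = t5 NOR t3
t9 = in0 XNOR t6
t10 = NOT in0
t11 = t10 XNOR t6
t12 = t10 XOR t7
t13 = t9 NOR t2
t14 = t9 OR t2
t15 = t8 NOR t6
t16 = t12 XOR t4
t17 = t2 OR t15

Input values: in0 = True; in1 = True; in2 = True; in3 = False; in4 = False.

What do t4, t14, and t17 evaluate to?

t1 = in3 OR in2 OR in4 = False OR True OR False = True
t2 = t1 XNOR in4 = True XNOR False = False
t3 = t2 OR t1 OR in4 = False OR True OR False = True
t4 = t2 OR t3 OR in3 = False OR True OR False = True
t5 = NOT in4 = NOT False = True
t6 = t3 XOR t2 = True XOR False = True
t8 = t5 NOR t3 = True NOR True = False
t9 = in0 XNOR t6 = True XNOR True = True
t14 = t9 OR t2 = True OR False = True
t15 = t8 NOR t6 = False NOR True = False
t17 = t2 OR t15 = False OR False = False

t4 = True; t14 = True; t17 = False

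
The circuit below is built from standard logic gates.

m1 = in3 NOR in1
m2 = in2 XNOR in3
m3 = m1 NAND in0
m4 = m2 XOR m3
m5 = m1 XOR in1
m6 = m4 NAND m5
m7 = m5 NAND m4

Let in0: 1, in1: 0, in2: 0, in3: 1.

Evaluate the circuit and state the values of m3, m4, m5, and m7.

m3 = 1, m4 = 1, m5 = 0, m7 = 1

m1 = in3 NOR in1 = 1 NOR 0 = 0
m2 = in2 XNOR in3 = 0 XNOR 1 = 0
m3 = m1 NAND in0 = 0 NAND 1 = 1
m4 = m2 XOR m3 = 0 XOR 1 = 1
m5 = m1 XOR in1 = 0 XOR 0 = 0
m7 = m5 NAND m4 = 0 NAND 1 = 1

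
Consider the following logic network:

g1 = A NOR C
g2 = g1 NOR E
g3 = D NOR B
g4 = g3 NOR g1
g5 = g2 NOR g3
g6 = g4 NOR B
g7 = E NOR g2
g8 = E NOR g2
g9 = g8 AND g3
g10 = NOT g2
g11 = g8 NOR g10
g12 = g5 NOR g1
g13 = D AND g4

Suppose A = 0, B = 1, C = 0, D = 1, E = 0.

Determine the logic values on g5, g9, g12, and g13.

g5 = 1, g9 = 0, g12 = 0, g13 = 0

g1 = A NOR C = 0 NOR 0 = 1
g2 = g1 NOR E = 1 NOR 0 = 0
g3 = D NOR B = 1 NOR 1 = 0
g4 = g3 NOR g1 = 0 NOR 1 = 0
g5 = g2 NOR g3 = 0 NOR 0 = 1
g8 = E NOR g2 = 0 NOR 0 = 1
g9 = g8 AND g3 = 1 AND 0 = 0
g12 = g5 NOR g1 = 1 NOR 1 = 0
g13 = D AND g4 = 1 AND 0 = 0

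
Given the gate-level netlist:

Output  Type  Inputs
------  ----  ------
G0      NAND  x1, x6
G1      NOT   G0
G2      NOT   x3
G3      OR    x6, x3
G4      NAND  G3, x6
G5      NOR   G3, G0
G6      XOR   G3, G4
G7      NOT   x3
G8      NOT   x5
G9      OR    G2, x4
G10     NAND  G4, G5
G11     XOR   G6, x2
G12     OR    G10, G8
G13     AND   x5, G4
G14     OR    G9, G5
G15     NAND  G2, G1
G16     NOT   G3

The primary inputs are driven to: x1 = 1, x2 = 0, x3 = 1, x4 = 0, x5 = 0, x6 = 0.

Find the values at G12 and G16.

G12 = 1, G16 = 0

G0 = x1 NAND x6 = 1 NAND 0 = 1
G3 = x6 OR x3 = 0 OR 1 = 1
G4 = G3 NAND x6 = 1 NAND 0 = 1
G5 = G3 NOR G0 = 1 NOR 1 = 0
G8 = NOT x5 = NOT 0 = 1
G10 = G4 NAND G5 = 1 NAND 0 = 1
G12 = G10 OR G8 = 1 OR 1 = 1
G16 = NOT G3 = NOT 1 = 0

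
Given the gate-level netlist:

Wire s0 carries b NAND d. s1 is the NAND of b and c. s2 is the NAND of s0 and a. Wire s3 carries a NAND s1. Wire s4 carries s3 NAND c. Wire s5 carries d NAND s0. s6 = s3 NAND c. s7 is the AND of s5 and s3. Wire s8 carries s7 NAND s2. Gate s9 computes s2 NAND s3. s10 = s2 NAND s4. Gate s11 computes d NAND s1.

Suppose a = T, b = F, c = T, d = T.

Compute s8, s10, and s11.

s8 = T  s10 = T  s11 = F

s0 = b NAND d = F NAND T = T
s1 = b NAND c = F NAND T = T
s2 = s0 NAND a = T NAND T = F
s3 = a NAND s1 = T NAND T = F
s4 = s3 NAND c = F NAND T = T
s5 = d NAND s0 = T NAND T = F
s7 = s5 AND s3 = F AND F = F
s8 = s7 NAND s2 = F NAND F = T
s10 = s2 NAND s4 = F NAND T = T
s11 = d NAND s1 = T NAND T = F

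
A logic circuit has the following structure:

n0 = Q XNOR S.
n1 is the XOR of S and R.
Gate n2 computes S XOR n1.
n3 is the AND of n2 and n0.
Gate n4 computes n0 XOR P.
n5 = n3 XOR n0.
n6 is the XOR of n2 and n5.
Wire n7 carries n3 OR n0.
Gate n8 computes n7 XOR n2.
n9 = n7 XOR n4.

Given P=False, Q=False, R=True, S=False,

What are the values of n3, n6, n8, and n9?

n0 = Q XNOR S = False XNOR False = True
n1 = S XOR R = False XOR True = True
n2 = S XOR n1 = False XOR True = True
n3 = n2 AND n0 = True AND True = True
n4 = n0 XOR P = True XOR False = True
n5 = n3 XOR n0 = True XOR True = False
n6 = n2 XOR n5 = True XOR False = True
n7 = n3 OR n0 = True OR True = True
n8 = n7 XOR n2 = True XOR True = False
n9 = n7 XOR n4 = True XOR True = False

n3 = True, n6 = True, n8 = False, n9 = False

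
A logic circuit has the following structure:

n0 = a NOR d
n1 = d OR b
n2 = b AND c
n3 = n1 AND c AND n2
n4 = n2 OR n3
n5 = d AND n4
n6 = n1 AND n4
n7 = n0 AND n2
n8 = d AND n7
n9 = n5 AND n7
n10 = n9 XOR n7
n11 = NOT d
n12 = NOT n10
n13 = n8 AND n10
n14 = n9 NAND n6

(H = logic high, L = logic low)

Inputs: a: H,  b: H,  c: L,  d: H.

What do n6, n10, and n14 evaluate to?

n6 = L, n10 = L, n14 = H

n0 = a NOR d = H NOR H = L
n1 = d OR b = H OR H = H
n2 = b AND c = H AND L = L
n3 = n1 AND c AND n2 = H AND L AND L = L
n4 = n2 OR n3 = L OR L = L
n5 = d AND n4 = H AND L = L
n6 = n1 AND n4 = H AND L = L
n7 = n0 AND n2 = L AND L = L
n9 = n5 AND n7 = L AND L = L
n10 = n9 XOR n7 = L XOR L = L
n14 = n9 NAND n6 = L NAND L = H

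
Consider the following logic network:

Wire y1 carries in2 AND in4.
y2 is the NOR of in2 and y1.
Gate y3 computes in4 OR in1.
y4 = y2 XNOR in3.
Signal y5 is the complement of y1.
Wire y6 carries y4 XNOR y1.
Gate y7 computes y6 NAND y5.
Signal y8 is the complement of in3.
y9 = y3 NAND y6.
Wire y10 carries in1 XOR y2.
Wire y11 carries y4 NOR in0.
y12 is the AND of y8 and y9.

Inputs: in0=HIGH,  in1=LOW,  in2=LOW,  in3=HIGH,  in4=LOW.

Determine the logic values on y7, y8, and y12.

y1 = in2 AND in4 = LOW AND LOW = LOW
y2 = in2 NOR y1 = LOW NOR LOW = HIGH
y3 = in4 OR in1 = LOW OR LOW = LOW
y4 = y2 XNOR in3 = HIGH XNOR HIGH = HIGH
y5 = NOT y1 = NOT LOW = HIGH
y6 = y4 XNOR y1 = HIGH XNOR LOW = LOW
y7 = y6 NAND y5 = LOW NAND HIGH = HIGH
y8 = NOT in3 = NOT HIGH = LOW
y9 = y3 NAND y6 = LOW NAND LOW = HIGH
y12 = y8 AND y9 = LOW AND HIGH = LOW

y7 = HIGH  y8 = LOW  y12 = LOW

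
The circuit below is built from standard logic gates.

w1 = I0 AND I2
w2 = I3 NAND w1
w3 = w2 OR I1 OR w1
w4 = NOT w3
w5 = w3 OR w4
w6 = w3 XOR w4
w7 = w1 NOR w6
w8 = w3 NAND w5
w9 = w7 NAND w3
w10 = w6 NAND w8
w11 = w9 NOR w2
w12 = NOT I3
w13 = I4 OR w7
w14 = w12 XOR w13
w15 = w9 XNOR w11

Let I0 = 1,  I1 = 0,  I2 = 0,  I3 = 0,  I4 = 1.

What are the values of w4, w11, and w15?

w4 = 0  w11 = 0  w15 = 0

w1 = I0 AND I2 = 1 AND 0 = 0
w2 = I3 NAND w1 = 0 NAND 0 = 1
w3 = w2 OR I1 OR w1 = 1 OR 0 OR 0 = 1
w4 = NOT w3 = NOT 1 = 0
w6 = w3 XOR w4 = 1 XOR 0 = 1
w7 = w1 NOR w6 = 0 NOR 1 = 0
w9 = w7 NAND w3 = 0 NAND 1 = 1
w11 = w9 NOR w2 = 1 NOR 1 = 0
w15 = w9 XNOR w11 = 1 XNOR 0 = 0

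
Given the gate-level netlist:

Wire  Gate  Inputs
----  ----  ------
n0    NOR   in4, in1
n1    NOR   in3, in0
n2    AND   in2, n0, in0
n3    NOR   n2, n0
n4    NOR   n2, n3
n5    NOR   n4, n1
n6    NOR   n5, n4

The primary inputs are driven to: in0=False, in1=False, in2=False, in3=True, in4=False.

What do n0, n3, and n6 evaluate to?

n0 = in4 NOR in1 = False NOR False = True
n1 = in3 NOR in0 = True NOR False = False
n2 = in2 AND n0 AND in0 = False AND True AND False = False
n3 = n2 NOR n0 = False NOR True = False
n4 = n2 NOR n3 = False NOR False = True
n5 = n4 NOR n1 = True NOR False = False
n6 = n5 NOR n4 = False NOR True = False

n0 = True  n3 = False  n6 = False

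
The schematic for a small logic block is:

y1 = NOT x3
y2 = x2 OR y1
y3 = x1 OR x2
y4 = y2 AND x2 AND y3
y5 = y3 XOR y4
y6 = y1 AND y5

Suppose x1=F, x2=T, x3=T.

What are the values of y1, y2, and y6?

y1 = NOT x3 = NOT T = F
y2 = x2 OR y1 = T OR F = T
y3 = x1 OR x2 = F OR T = T
y4 = y2 AND x2 AND y3 = T AND T AND T = T
y5 = y3 XOR y4 = T XOR T = F
y6 = y1 AND y5 = F AND F = F

y1 = F; y2 = T; y6 = F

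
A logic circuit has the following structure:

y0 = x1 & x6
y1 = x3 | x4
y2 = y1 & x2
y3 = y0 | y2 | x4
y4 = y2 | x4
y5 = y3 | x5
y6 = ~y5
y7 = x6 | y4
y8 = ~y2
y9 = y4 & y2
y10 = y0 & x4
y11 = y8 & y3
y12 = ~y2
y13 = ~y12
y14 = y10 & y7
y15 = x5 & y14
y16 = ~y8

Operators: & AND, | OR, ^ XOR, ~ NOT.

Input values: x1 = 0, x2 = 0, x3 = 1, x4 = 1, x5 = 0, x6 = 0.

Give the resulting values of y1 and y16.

y1 = 1  y16 = 0

y1 = x3 OR x4 = 1 OR 1 = 1
y2 = y1 AND x2 = 1 AND 0 = 0
y8 = NOT y2 = NOT 0 = 1
y16 = NOT y8 = NOT 1 = 0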